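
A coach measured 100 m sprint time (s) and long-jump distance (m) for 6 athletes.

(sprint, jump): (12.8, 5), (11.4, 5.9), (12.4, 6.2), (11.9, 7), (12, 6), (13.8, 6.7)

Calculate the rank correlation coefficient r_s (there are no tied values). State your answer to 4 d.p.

0.0286

Rank sprint: 5, 1, 4, 2, 3, 6
Rank jump: 1, 2, 4, 6, 3, 5
d = rank(sprint) − rank(jump): 4, -1, 0, -4, 0, 1; Σd² = 34
ρ = 1 − 6Σd² / [n(n²−1)] = 1 − 6×34 / (6×35) = 1 − 204/210 ≈ 0.0286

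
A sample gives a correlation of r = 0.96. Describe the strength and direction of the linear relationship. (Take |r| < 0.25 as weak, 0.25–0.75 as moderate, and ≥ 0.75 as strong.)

r = 0.96 > 0 so the relationship is positive.
|r| = 0.96, which falls in the strong range.

strong positive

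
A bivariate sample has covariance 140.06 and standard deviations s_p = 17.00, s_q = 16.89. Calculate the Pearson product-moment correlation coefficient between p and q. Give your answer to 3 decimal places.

0.488

r = Cov(p,q) / (s_p · s_q) = 140.06 / (17.00 × 16.89)
  = 140.06 / 287.1300 ≈ 0.488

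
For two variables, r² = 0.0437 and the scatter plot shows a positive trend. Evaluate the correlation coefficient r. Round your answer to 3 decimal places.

|r| = √0.0437 = 0.209
The association is positive, so r = 0.209.

0.209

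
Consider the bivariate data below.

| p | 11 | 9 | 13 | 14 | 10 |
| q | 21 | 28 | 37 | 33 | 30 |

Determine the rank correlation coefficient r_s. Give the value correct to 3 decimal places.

0.600

Rank p: 3, 1, 4, 5, 2
Rank q: 1, 2, 5, 4, 3
d = rank(p) − rank(q): 2, -1, -1, 1, -1; Σd² = 8
ρ = 1 − 6Σd² / [n(n²−1)] = 1 − 6×8 / (5×24) = 1 − 48/120 ≈ 0.600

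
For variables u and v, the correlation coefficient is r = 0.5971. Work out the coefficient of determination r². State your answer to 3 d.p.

0.357

r² = (0.5971)² = 0.357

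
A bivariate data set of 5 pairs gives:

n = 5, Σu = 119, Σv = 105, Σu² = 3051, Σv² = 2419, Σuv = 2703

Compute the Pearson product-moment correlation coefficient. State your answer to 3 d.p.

r = (nΣuv − ΣuΣv) / √[(nΣu² − (Σu)²)(nΣv² − (Σv)²)]
Numerator: 5×2703 − 119×105 = 1020
Denominator: √[(15255 − 14161)(12095 − 11025)] = √[1094 × 1070] = 1081.9335
r = 1020 / 1081.9335 ≈ 0.943

0.943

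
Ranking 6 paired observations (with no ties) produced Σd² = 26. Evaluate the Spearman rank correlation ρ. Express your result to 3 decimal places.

0.257

ρ = 1 − 6Σd² / [n(n²−1)] = 1 − 6×26 / (6×35)
  = 1 − 156/210 = 1 − 0.7429 ≈ 0.257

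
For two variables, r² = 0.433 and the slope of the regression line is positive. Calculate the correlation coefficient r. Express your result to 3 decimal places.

0.658

|r| = √0.433 = 0.658
The association is positive, so r = 0.658.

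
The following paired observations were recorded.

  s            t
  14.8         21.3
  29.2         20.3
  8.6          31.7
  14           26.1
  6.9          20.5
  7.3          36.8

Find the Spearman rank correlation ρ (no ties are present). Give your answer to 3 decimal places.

Rank s: 5, 6, 3, 4, 1, 2
Rank t: 3, 1, 5, 4, 2, 6
d = rank(s) − rank(t): 2, 5, -2, 0, -1, -4; Σd² = 50
ρ = 1 − 6Σd² / [n(n²−1)] = 1 − 6×50 / (6×35) = 1 − 300/210 ≈ -0.429

-0.429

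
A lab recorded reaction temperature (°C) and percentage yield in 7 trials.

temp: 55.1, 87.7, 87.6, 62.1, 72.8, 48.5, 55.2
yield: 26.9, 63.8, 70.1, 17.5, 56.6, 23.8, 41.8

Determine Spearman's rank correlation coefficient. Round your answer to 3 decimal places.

0.750

Rank temp: 2, 7, 6, 4, 5, 1, 3
Rank yield: 3, 6, 7, 1, 5, 2, 4
d = rank(temp) − rank(yield): -1, 1, -1, 3, 0, -1, -1; Σd² = 14
ρ = 1 − 6Σd² / [n(n²−1)] = 1 − 6×14 / (7×48) = 1 − 84/336 ≈ 0.750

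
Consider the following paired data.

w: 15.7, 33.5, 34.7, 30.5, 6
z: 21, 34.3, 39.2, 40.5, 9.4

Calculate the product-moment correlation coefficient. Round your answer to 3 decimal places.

n = 5, Σw = 120.4, Σz = 144.4, Σw² = 3539.08, Σz² = 4882.74, Σwz = 4130.64
nΣwz − ΣwΣz = 20653.2 − 17385.76 = 3267.44
nΣw² − (Σw)² = 17695.4 − 14496.16 = 3199.24; nΣz² − (Σz)² = 24413.7 − 20851.36 = 3562.34
r = 3267.44 / √(3199.24 × 3562.34) = 3267.44 / 3375.9118 ≈ 0.968

0.968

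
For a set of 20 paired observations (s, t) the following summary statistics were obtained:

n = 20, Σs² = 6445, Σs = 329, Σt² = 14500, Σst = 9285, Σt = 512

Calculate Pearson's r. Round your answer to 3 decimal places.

0.719

r = (nΣst − ΣsΣt) / √[(nΣs² − (Σs)²)(nΣt² − (Σt)²)]
Numerator: 20×9285 − 329×512 = 17252
Denominator: √[(128900 − 108241)(290000 − 262144)] = √[20659 × 27856] = 23989.1039
r = 17252 / 23989.1039 ≈ 0.719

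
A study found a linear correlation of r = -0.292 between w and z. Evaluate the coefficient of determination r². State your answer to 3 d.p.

r² = (-0.292)² = 0.085

0.085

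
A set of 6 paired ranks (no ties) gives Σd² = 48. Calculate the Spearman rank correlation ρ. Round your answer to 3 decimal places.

ρ = 1 − 6Σd² / [n(n²−1)] = 1 − 6×48 / (6×35)
  = 1 − 288/210 = 1 − 1.3714 ≈ -0.371

-0.371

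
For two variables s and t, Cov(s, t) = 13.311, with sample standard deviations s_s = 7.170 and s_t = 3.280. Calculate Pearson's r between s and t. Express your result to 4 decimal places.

0.5660

r = Cov(s,t) / (s_s · s_t) = 13.311 / (7.170 × 3.280)
  = 13.311 / 23.5176 ≈ 0.5660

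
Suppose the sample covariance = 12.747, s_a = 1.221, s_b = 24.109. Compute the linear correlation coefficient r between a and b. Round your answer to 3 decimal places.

r = Cov(a,b) / (s_a · s_b) = 12.747 / (1.221 × 24.109)
  = 12.747 / 29.4371 ≈ 0.433

0.433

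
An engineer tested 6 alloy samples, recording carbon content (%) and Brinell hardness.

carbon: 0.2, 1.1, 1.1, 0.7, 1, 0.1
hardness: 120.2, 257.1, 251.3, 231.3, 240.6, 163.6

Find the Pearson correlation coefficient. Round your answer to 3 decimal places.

0.932

n = 6, Σx = 4.2, Σy = 1264.1, Σx² = 3.96, Σy² = 281853.15, Σxy = 1002.15
nΣxy − ΣxΣy = 6012.9 − 5309.22 = 703.68
nΣx² − (Σx)² = 23.76 − 17.64 = 6.12; nΣy² − (Σy)² = 1691118.9 − 1597948.81 = 93170.09
r = 703.68 / √(6.12 × 93170.09) = 703.68 / 755.1165 ≈ 0.932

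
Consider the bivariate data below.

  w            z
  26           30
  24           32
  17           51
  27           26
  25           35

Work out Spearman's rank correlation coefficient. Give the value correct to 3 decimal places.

-0.900

Rank w: 4, 2, 1, 5, 3
Rank z: 2, 3, 5, 1, 4
d = rank(w) − rank(z): 2, -1, -4, 4, -1; Σd² = 38
ρ = 1 − 6Σd² / [n(n²−1)] = 1 − 6×38 / (5×24) = 1 − 228/120 ≈ -0.900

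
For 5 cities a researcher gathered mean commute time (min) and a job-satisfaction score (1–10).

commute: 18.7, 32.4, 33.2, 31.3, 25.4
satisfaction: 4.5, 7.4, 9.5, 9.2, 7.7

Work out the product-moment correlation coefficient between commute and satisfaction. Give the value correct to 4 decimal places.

n = 5, Σx = 141, Σy = 38.3, Σx² = 4126.54, Σy² = 309.19, Σxy = 1122.85
nΣxy − ΣxΣy = 5614.25 − 5400.3 = 213.95
nΣx² − (Σx)² = 20632.7 − 19881 = 751.7; nΣy² − (Σy)² = 1545.95 − 1466.89 = 79.06
r = 213.95 / √(751.7 × 79.06) = 213.95 / 243.7815 ≈ 0.8776

0.8776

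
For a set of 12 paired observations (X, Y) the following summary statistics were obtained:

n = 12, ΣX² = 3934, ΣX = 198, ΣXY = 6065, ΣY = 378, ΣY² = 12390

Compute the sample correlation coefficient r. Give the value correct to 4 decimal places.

r = (nΣXY − ΣXΣY) / √[(nΣX² − (ΣX)²)(nΣY² − (ΣY)²)]
Numerator: 12×6065 − 198×378 = -2064
Denominator: √[(47208 − 39204)(148680 − 142884)] = √[8004 × 5796] = 6811.1074
r = -2064 / 6811.1074 ≈ -0.3030

-0.3030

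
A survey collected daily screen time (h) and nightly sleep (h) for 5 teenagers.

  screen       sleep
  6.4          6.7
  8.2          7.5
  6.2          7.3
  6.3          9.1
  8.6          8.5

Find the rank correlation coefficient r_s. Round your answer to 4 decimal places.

Rank screen: 3, 4, 1, 2, 5
Rank sleep: 1, 3, 2, 5, 4
d = rank(screen) − rank(sleep): 2, 1, -1, -3, 1; Σd² = 16
ρ = 1 − 6Σd² / [n(n²−1)] = 1 − 6×16 / (5×24) = 1 − 96/120 ≈ 0.2000

0.2000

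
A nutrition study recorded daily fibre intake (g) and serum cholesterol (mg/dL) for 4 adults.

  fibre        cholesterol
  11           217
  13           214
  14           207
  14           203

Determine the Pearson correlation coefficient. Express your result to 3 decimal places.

n = 4, Σx = 52, Σy = 841, Σx² = 682, Σy² = 176943, Σxy = 10909
nΣxy − ΣxΣy = 43636 − 43732 = -96
nΣx² − (Σx)² = 2728 − 2704 = 24; nΣy² − (Σy)² = 707772 − 707281 = 491
r = -96 / √(24 × 491) = -96 / 108.5541 ≈ -0.884

-0.884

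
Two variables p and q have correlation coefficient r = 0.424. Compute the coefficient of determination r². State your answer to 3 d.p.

r² = (0.424)² = 0.180

0.180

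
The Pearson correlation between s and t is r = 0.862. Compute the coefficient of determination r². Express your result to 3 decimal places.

0.743

r² = (0.862)² = 0.743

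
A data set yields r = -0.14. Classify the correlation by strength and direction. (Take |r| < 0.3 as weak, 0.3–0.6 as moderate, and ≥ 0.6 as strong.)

r = -0.14 < 0 so the relationship is negative.
|r| = 0.14, which falls in the weak range.

weak negative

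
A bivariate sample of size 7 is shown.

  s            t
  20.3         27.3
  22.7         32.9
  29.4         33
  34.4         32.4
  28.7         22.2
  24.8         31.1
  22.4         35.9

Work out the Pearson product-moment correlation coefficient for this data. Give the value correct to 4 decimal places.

-0.0586

n = 7, Σs = 182.7, Σt = 214.8, Σs² = 4915.59, Σt² = 6715.32, Σst = 5598.36
nΣst − ΣsΣt = 39188.52 − 39243.96 = -55.44
nΣs² − (Σs)² = 34409.13 − 33379.29 = 1029.84; nΣt² − (Σt)² = 47007.24 − 46139.04 = 868.2
r = -55.44 / √(1029.84 × 868.2) = -55.44 / 945.5724 ≈ -0.0586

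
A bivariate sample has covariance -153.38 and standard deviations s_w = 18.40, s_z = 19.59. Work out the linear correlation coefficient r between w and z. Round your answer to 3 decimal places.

-0.426

r = Cov(w,z) / (s_w · s_z) = -153.38 / (18.40 × 19.59)
  = -153.38 / 360.4560 ≈ -0.426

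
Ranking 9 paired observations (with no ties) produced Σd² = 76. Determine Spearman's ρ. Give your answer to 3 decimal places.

0.367

ρ = 1 − 6Σd² / [n(n²−1)] = 1 − 6×76 / (9×80)
  = 1 − 456/720 = 1 − 0.6333 ≈ 0.367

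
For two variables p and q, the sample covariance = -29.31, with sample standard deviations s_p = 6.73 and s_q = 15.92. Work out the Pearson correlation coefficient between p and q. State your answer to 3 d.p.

-0.274

r = Cov(p,q) / (s_p · s_q) = -29.31 / (6.73 × 15.92)
  = -29.31 / 107.1416 ≈ -0.274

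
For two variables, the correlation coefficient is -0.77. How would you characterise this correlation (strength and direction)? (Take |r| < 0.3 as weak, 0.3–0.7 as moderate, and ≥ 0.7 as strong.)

strong negative

r = -0.77 < 0 so the relationship is negative.
|r| = 0.77, which falls in the strong range.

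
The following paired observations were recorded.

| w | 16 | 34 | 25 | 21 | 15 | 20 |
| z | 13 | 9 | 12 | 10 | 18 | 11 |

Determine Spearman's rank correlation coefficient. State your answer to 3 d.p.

Rank w: 2, 6, 5, 4, 1, 3
Rank z: 5, 1, 4, 2, 6, 3
d = rank(w) − rank(z): -3, 5, 1, 2, -5, 0; Σd² = 64
ρ = 1 − 6Σd² / [n(n²−1)] = 1 − 6×64 / (6×35) = 1 − 384/210 ≈ -0.829

-0.829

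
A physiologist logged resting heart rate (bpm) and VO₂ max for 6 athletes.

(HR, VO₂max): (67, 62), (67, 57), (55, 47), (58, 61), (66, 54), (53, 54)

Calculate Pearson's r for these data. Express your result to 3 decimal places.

n = 6, Σx = 366, Σy = 335, Σx² = 22532, Σy² = 18855, Σxy = 20522
nΣxy − ΣxΣy = 123132 − 122610 = 522
nΣx² − (Σx)² = 135192 − 133956 = 1236; nΣy² − (Σy)² = 113130 − 112225 = 905
r = 522 / √(1236 × 905) = 522 / 1057.6294 ≈ 0.494

0.494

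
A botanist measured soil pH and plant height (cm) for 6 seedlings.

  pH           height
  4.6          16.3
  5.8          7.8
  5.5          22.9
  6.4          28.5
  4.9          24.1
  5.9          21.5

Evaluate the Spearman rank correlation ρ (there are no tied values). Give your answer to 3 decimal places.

0.314

Rank pH: 1, 4, 3, 6, 2, 5
Rank height: 2, 1, 4, 6, 5, 3
d = rank(pH) − rank(height): -1, 3, -1, 0, -3, 2; Σd² = 24
ρ = 1 − 6Σd² / [n(n²−1)] = 1 − 6×24 / (6×35) = 1 − 144/210 ≈ 0.314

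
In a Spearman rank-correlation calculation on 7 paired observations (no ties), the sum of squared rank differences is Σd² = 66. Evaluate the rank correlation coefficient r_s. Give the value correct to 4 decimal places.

-0.1786

ρ = 1 − 6Σd² / [n(n²−1)] = 1 − 6×66 / (7×48)
  = 1 − 396/336 = 1 − 1.17857 ≈ -0.1786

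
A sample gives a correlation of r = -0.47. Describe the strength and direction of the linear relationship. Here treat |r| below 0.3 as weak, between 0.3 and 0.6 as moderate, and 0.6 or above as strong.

moderate negative

r = -0.47 < 0 so the relationship is negative.
|r| = 0.47, which falls in the moderate range.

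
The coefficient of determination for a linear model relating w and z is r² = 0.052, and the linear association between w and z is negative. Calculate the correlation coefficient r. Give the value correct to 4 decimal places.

|r| = √0.052 = 0.2280
The association is negative, so r = −0.2280.

-0.2280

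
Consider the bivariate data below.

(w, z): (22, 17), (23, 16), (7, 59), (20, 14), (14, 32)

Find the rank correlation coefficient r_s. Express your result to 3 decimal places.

Rank w: 4, 5, 1, 3, 2
Rank z: 3, 2, 5, 1, 4
d = rank(w) − rank(z): 1, 3, -4, 2, -2; Σd² = 34
ρ = 1 − 6Σd² / [n(n²−1)] = 1 − 6×34 / (5×24) = 1 − 204/120 ≈ -0.700

-0.700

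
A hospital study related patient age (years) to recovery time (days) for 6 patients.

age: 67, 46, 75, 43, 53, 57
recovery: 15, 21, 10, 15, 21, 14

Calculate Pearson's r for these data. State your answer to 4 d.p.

-0.6784

n = 6, Σx = 341, Σy = 96, Σx² = 20137, Σy² = 1628, Σxy = 5277
nΣxy − ΣxΣy = 31662 − 32736 = -1074
nΣx² − (Σx)² = 120822 − 116281 = 4541; nΣy² − (Σy)² = 9768 − 9216 = 552
r = -1074 / √(4541 × 552) = -1074 / 1583.2347 ≈ -0.6784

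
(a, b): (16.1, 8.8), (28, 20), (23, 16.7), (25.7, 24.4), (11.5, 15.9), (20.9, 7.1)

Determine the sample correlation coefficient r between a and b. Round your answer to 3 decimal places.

0.522

n = 6, Σa = 125.2, Σb = 92.9, Σa² = 2801.76, Σb² = 1654.91, Σab = 2044.1
nΣab − ΣaΣb = 12264.6 − 11631.08 = 633.52
nΣa² − (Σa)² = 16810.56 − 15675.04 = 1135.52; nΣb² − (Σb)² = 9929.46 − 8630.41 = 1299.05
r = 633.52 / √(1135.52 × 1299.05) = 633.52 / 1214.5358 ≈ 0.522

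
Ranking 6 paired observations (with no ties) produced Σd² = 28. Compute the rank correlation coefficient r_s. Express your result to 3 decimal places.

0.200

ρ = 1 − 6Σd² / [n(n²−1)] = 1 − 6×28 / (6×35)
  = 1 − 168/210 = 1 − 0.8000 ≈ 0.200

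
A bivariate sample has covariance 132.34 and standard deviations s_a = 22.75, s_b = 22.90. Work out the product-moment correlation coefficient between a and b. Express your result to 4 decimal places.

0.2540

r = Cov(a,b) / (s_a · s_b) = 132.34 / (22.75 × 22.90)
  = 132.34 / 520.9750 ≈ 0.2540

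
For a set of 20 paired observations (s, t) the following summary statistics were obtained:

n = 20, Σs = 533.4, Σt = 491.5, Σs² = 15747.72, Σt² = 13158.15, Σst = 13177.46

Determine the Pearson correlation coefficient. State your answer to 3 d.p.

0.054

r = (nΣst − ΣsΣt) / √[(nΣs² − (Σs)²)(nΣt² − (Σt)²)]
Numerator: 20×13177.46 − 533.4×491.5 = 1383.1
Denominator: √[(314954.4 − 284515.56)(263163 − 241572.25)] = √[30438.84 × 21590.75] = 25635.8613
r = 1383.1 / 25635.8613 ≈ 0.054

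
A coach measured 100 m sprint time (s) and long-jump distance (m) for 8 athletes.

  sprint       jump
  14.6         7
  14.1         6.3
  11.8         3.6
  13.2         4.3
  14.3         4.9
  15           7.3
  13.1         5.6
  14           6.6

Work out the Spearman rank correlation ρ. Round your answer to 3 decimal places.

Rank sprint: 7, 5, 1, 3, 6, 8, 2, 4
Rank jump: 7, 5, 1, 2, 3, 8, 4, 6
d = rank(sprint) − rank(jump): 0, 0, 0, 1, 3, 0, -2, -2; Σd² = 18
ρ = 1 − 6Σd² / [n(n²−1)] = 1 − 6×18 / (8×63) = 1 − 108/504 ≈ 0.786

0.786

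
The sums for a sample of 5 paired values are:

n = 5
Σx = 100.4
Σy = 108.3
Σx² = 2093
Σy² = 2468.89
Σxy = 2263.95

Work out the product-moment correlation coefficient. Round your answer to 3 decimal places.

0.917

r = (nΣxy − ΣxΣy) / √[(nΣx² − (Σx)²)(nΣy² − (Σy)²)]
Numerator: 5×2263.95 − 100.4×108.3 = 446.43
Denominator: √[(10465 − 10080.16)(12344.45 − 11728.89)] = √[384.84 × 615.56] = 486.7156
r = 446.43 / 486.7156 ≈ 0.917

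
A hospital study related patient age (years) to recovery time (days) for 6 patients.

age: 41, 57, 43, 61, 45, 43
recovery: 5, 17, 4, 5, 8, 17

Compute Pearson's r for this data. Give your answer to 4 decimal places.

n = 6, Σx = 290, Σy = 56, Σx² = 14374, Σy² = 708, Σxy = 2742
nΣxy − ΣxΣy = 16452 − 16240 = 212
nΣx² − (Σx)² = 86244 − 84100 = 2144; nΣy² − (Σy)² = 4248 − 3136 = 1112
r = 212 / √(2144 × 1112) = 212 / 1544.0622 ≈ 0.1373

0.1373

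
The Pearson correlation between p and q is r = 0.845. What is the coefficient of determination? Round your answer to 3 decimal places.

r² = (0.845)² = 0.714

0.714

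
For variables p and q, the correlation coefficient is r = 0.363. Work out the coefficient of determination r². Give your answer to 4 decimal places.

0.1318

r² = (0.363)² = 0.1318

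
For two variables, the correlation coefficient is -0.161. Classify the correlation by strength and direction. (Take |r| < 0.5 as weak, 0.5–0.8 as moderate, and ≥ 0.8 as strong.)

weak negative

r = -0.161 < 0 so the relationship is negative.
|r| = 0.161, which falls in the weak range.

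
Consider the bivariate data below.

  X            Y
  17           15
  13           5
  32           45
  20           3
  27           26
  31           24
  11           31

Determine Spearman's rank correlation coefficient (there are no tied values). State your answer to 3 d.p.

Rank X: 3, 2, 7, 4, 5, 6, 1
Rank Y: 3, 2, 7, 1, 5, 4, 6
d = rank(X) − rank(Y): 0, 0, 0, 3, 0, 2, -5; Σd² = 38
ρ = 1 − 6Σd² / [n(n²−1)] = 1 − 6×38 / (7×48) = 1 − 228/336 ≈ 0.321

0.321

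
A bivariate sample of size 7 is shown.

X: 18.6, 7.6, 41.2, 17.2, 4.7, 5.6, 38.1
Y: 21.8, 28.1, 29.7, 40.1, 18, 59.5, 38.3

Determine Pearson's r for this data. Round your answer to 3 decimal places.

n = 7, ΣX = 133, ΣY = 235.5, ΣX² = 3902.06, ΣY² = 9086.09, ΣXY = 4409.43
nΣXY − ΣXΣY = 30866.01 − 31321.5 = -455.49
nΣX² − (ΣX)² = 27314.42 − 17689 = 9625.42; nΣY² − (ΣY)² = 63602.63 − 55460.25 = 8142.38
r = -455.49 / √(9625.42 × 8142.38) = -455.49 / 8852.8994 ≈ -0.051

-0.051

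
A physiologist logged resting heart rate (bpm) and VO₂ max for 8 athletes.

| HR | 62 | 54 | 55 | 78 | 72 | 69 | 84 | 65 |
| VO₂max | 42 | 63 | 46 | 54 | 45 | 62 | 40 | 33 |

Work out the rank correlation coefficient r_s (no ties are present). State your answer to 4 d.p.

Rank HR: 3, 1, 2, 7, 6, 5, 8, 4
Rank VO₂max: 3, 8, 5, 6, 4, 7, 2, 1
d = rank(HR) − rank(VO₂max): 0, -7, -3, 1, 2, -2, 6, 3; Σd² = 112
ρ = 1 − 6Σd² / [n(n²−1)] = 1 − 6×112 / (8×63) = 1 − 672/504 ≈ -0.3333

-0.3333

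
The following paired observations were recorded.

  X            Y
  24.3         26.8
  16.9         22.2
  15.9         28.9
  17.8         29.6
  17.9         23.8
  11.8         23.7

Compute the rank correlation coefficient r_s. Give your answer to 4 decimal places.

0.2571

Rank X: 6, 3, 2, 4, 5, 1
Rank Y: 4, 1, 5, 6, 3, 2
d = rank(X) − rank(Y): 2, 2, -3, -2, 2, -1; Σd² = 26
ρ = 1 − 6Σd² / [n(n²−1)] = 1 − 6×26 / (6×35) = 1 − 156/210 ≈ 0.2571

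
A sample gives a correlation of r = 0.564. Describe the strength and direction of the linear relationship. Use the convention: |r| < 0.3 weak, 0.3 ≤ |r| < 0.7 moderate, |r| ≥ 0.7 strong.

r = 0.564 > 0 so the relationship is positive.
|r| = 0.564, which falls in the moderate range.

moderate positive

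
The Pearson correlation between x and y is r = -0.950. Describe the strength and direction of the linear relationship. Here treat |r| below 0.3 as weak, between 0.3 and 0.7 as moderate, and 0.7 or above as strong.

strong negative

r = -0.950 < 0 so the relationship is negative.
|r| = 0.950, which falls in the strong range.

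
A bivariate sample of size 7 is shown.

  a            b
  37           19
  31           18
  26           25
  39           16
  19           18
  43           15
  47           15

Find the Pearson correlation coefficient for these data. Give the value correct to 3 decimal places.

-0.631

n = 7, Σa = 242, Σb = 126, Σa² = 8946, Σb² = 2340, Σab = 4227
nΣab − ΣaΣb = 29589 − 30492 = -903
nΣa² − (Σa)² = 62622 − 58564 = 4058; nΣb² − (Σb)² = 16380 − 15876 = 504
r = -903 / √(4058 × 504) = -903 / 1430.1161 ≈ -0.631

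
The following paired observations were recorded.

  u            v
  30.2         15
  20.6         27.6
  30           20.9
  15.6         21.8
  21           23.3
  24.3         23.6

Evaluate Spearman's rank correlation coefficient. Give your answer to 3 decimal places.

-0.600

Rank u: 6, 2, 5, 1, 3, 4
Rank v: 1, 6, 2, 3, 4, 5
d = rank(u) − rank(v): 5, -4, 3, -2, -1, -1; Σd² = 56
ρ = 1 − 6Σd² / [n(n²−1)] = 1 − 6×56 / (6×35) = 1 − 336/210 ≈ -0.600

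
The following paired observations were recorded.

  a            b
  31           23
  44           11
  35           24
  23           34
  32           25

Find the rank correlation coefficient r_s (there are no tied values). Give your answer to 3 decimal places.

Rank a: 2, 5, 4, 1, 3
Rank b: 2, 1, 3, 5, 4
d = rank(a) − rank(b): 0, 4, 1, -4, -1; Σd² = 34
ρ = 1 − 6Σd² / [n(n²−1)] = 1 − 6×34 / (5×24) = 1 − 204/120 ≈ -0.700

-0.700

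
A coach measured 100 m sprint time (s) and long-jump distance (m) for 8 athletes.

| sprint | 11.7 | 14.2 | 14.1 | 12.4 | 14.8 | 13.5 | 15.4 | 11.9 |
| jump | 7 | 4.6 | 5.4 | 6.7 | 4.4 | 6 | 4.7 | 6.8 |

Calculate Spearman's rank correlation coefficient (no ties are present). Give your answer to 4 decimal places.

Rank sprint: 1, 6, 5, 3, 7, 4, 8, 2
Rank jump: 8, 2, 4, 6, 1, 5, 3, 7
d = rank(sprint) − rank(jump): -7, 4, 1, -3, 6, -1, 5, -5; Σd² = 162
ρ = 1 − 6Σd² / [n(n²−1)] = 1 − 6×162 / (8×63) = 1 − 972/504 ≈ -0.9286

-0.9286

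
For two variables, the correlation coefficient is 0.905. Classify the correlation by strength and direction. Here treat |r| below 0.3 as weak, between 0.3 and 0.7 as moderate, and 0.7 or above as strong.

strong positive

r = 0.905 > 0 so the relationship is positive.
|r| = 0.905, which falls in the strong range.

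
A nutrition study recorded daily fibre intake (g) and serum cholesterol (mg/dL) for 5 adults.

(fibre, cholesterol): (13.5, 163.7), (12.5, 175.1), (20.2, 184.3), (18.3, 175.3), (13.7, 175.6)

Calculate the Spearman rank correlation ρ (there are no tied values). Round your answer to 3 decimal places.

Rank fibre: 2, 1, 5, 4, 3
Rank cholesterol: 1, 2, 5, 3, 4
d = rank(fibre) − rank(cholesterol): 1, -1, 0, 1, -1; Σd² = 4
ρ = 1 − 6Σd² / [n(n²−1)] = 1 − 6×4 / (5×24) = 1 − 24/120 ≈ 0.800

0.800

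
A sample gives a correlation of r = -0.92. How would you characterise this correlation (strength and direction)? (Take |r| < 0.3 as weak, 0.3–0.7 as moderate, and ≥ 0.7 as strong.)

r = -0.92 < 0 so the relationship is negative.
|r| = 0.92, which falls in the strong range.

strong negative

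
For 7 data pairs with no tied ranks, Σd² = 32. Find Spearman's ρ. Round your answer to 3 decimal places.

0.429

ρ = 1 − 6Σd² / [n(n²−1)] = 1 − 6×32 / (7×48)
  = 1 − 192/336 = 1 − 0.5714 ≈ 0.429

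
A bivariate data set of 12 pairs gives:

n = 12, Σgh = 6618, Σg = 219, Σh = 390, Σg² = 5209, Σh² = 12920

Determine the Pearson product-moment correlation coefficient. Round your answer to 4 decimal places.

-0.9166

r = (nΣgh − ΣgΣh) / √[(nΣg² − (Σg)²)(nΣh² − (Σh)²)]
Numerator: 12×6618 − 219×390 = -5994
Denominator: √[(62508 − 47961)(155040 − 152100)] = √[14547 × 2940] = 6539.7385
r = -5994 / 6539.7385 ≈ -0.9166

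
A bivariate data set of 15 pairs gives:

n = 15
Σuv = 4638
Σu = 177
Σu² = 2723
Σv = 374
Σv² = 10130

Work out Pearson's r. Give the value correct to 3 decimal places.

0.315

r = (nΣuv − ΣuΣv) / √[(nΣu² − (Σu)²)(nΣv² − (Σv)²)]
Numerator: 15×4638 − 177×374 = 3372
Denominator: √[(40845 − 31329)(151950 − 139876)] = √[9516 × 12074] = 10718.9638
r = 3372 / 10718.9638 ≈ 0.315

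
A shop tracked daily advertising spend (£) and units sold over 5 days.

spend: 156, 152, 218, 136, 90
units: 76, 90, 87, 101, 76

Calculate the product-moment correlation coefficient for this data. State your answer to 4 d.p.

0.2100

n = 5, Σx = 752, Σy = 430, Σx² = 121560, Σy² = 37422, Σxy = 65078
nΣxy − ΣxΣy = 325390 − 323360 = 2030
nΣx² − (Σx)² = 607800 − 565504 = 42296; nΣy² − (Σy)² = 187110 − 184900 = 2210
r = 2030 / √(42296 × 2210) = 2030 / 9668.2036 ≈ 0.2100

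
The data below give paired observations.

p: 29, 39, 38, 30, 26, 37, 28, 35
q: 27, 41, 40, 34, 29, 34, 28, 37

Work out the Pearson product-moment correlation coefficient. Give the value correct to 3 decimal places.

0.892

n = 8, Σp = 262, Σq = 270, Σp² = 8760, Σq² = 9316, Σpq = 9013
nΣpq − ΣpΣq = 72104 − 70740 = 1364
nΣp² − (Σp)² = 70080 − 68644 = 1436; nΣq² − (Σq)² = 74528 − 72900 = 1628
r = 1364 / √(1436 × 1628) = 1364 / 1528.9892 ≈ 0.892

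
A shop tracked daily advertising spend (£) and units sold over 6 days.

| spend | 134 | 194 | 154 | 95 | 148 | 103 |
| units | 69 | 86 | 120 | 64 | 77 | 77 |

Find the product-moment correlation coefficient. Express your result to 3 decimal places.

0.491

n = 6, Σx = 828, Σy = 493, Σx² = 120846, Σy² = 42511, Σxy = 69817
nΣxy − ΣxΣy = 418902 − 408204 = 10698
nΣx² − (Σx)² = 725076 − 685584 = 39492; nΣy² − (Σy)² = 255066 − 243049 = 12017
r = 10698 / √(39492 × 12017) = 10698 / 21784.7507 ≈ 0.491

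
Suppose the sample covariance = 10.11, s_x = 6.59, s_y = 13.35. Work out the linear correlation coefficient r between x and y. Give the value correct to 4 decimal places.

0.1149

r = Cov(x,y) / (s_x · s_y) = 10.11 / (6.59 × 13.35)
  = 10.11 / 87.9765 ≈ 0.1149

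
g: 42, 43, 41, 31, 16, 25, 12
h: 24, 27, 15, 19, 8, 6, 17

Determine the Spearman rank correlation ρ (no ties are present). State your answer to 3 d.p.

Rank g: 6, 7, 5, 4, 2, 3, 1
Rank h: 6, 7, 3, 5, 2, 1, 4
d = rank(g) − rank(h): 0, 0, 2, -1, 0, 2, -3; Σd² = 18
ρ = 1 − 6Σd² / [n(n²−1)] = 1 − 6×18 / (7×48) = 1 − 108/336 ≈ 0.679

0.679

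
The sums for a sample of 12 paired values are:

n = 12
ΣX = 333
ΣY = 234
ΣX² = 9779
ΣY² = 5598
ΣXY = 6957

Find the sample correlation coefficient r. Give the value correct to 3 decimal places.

r = (nΣXY − ΣXΣY) / √[(nΣX² − (ΣX)²)(nΣY² − (ΣY)²)]
Numerator: 12×6957 − 333×234 = 5562
Denominator: √[(117348 − 110889)(67176 − 54756)] = √[6459 × 12420] = 8956.6054
r = 5562 / 8956.6054 ≈ 0.621

0.621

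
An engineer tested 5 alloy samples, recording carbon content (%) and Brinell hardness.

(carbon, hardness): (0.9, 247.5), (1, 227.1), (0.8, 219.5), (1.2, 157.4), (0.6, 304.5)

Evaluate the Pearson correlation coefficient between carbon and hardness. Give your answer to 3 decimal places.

n = 5, Σx = 4.5, Σy = 1156, Σx² = 4.25, Σy² = 278505.92, Σxy = 997.03
nΣxy − ΣxΣy = 4985.15 − 5202 = -216.85
nΣx² − (Σx)² = 21.25 − 20.25 = 1; nΣy² − (Σy)² = 1392529.6 − 1336336 = 56193.6
r = -216.85 / √(1 × 56193.6) = -216.85 / 237.0519 ≈ -0.915

-0.915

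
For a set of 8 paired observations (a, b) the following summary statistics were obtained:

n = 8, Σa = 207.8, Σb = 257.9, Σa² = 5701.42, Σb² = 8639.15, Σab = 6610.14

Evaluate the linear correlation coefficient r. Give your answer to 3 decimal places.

r = (nΣab − ΣaΣb) / √[(nΣa² − (Σa)²)(nΣb² − (Σb)²)]
Numerator: 8×6610.14 − 207.8×257.9 = -710.5
Denominator: √[(45611.36 − 43180.84)(69113.2 − 66512.41)] = √[2430.52 × 2600.79] = 2514.2140
r = -710.5 / 2514.2140 ≈ -0.283

-0.283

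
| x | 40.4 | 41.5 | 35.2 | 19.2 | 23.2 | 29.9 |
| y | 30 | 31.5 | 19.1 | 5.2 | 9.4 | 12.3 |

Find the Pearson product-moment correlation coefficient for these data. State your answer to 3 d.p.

0.971

n = 6, Σx = 189.4, Σy = 107.5, Σx² = 6394.34, Σy² = 2523.75, Σxy = 3877.26
nΣxy − ΣxΣy = 23263.56 − 20360.5 = 2903.06
nΣx² − (Σx)² = 38366.04 − 35872.36 = 2493.68; nΣy² − (Σy)² = 15142.5 − 11556.25 = 3586.25
r = 2903.06 / √(2493.68 × 3586.25) = 2903.06 / 2990.4782 ≈ 0.971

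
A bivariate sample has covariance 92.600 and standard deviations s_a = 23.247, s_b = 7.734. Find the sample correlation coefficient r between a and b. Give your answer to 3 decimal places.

0.515

r = Cov(a,b) / (s_a · s_b) = 92.600 / (23.247 × 7.734)
  = 92.600 / 179.7923 ≈ 0.515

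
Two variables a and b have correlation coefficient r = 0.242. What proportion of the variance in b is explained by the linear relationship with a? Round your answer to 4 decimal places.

0.0586

r² = (0.242)² = 0.0586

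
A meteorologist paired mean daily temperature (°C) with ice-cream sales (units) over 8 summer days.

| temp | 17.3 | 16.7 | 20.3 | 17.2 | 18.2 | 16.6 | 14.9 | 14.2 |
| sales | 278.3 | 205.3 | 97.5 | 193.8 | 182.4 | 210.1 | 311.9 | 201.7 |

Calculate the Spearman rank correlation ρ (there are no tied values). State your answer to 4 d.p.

Rank temp: 6, 4, 8, 5, 7, 3, 2, 1
Rank sales: 7, 5, 1, 3, 2, 6, 8, 4
d = rank(temp) − rank(sales): -1, -1, 7, 2, 5, -3, -6, -3; Σd² = 134
ρ = 1 − 6Σd² / [n(n²−1)] = 1 − 6×134 / (8×63) = 1 − 804/504 ≈ -0.5952

-0.5952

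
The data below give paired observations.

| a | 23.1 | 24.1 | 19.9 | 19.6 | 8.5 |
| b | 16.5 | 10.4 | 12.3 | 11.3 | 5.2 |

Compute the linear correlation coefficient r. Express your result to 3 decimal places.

n = 5, Σa = 95.2, Σb = 55.7, Σa² = 1966.84, Σb² = 686.43, Σab = 1142.24
nΣab − ΣaΣb = 5711.2 − 5302.64 = 408.56
nΣa² − (Σa)² = 9834.2 − 9063.04 = 771.16; nΣb² − (Σb)² = 3432.15 − 3102.49 = 329.66
r = 408.56 / √(771.16 × 329.66) = 408.56 / 504.2029 ≈ 0.810

0.810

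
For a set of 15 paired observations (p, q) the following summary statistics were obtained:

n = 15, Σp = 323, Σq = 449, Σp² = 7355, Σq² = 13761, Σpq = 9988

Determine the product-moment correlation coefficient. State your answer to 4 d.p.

r = (nΣpq − ΣpΣq) / √[(nΣp² − (Σp)²)(nΣq² − (Σq)²)]
Numerator: 15×9988 − 323×449 = 4793
Denominator: √[(110325 − 104329)(206415 − 201601)] = √[5996 × 4814] = 5372.5919
r = 4793 / 5372.5919 ≈ 0.8921

0.8921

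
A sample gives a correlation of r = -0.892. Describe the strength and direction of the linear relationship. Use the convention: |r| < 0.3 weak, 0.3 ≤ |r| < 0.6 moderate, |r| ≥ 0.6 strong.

strong negative

r = -0.892 < 0 so the relationship is negative.
|r| = 0.892, which falls in the strong range.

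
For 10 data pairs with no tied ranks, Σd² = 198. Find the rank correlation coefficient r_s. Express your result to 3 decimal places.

-0.200

ρ = 1 − 6Σd² / [n(n²−1)] = 1 − 6×198 / (10×99)
  = 1 − 1188/990 = 1 − 1.2000 ≈ -0.200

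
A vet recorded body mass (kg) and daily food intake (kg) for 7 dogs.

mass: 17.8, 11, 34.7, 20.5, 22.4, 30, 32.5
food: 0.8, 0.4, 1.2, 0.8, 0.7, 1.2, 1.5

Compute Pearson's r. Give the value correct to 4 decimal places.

0.9255

n = 7, Σx = 168.9, Σy = 6.6, Σx² = 4520.19, Σy² = 7.06, Σxy = 177.11
nΣxy − ΣxΣy = 1239.77 − 1114.74 = 125.03
nΣx² − (Σx)² = 31641.33 − 28527.21 = 3114.12; nΣy² − (Σy)² = 49.42 − 43.56 = 5.86
r = 125.03 / √(3114.12 × 5.86) = 125.03 / 135.0879 ≈ 0.9255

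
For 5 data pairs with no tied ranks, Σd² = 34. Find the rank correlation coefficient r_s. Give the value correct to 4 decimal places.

ρ = 1 − 6Σd² / [n(n²−1)] = 1 − 6×34 / (5×24)
  = 1 − 204/120 = 1 − 1.70000 ≈ -0.7000

-0.7000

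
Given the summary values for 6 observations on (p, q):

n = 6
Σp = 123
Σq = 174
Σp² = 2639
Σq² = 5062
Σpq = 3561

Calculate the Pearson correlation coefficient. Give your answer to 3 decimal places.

r = (nΣpq − ΣpΣq) / √[(nΣp² − (Σp)²)(nΣq² − (Σq)²)]
Numerator: 6×3561 − 123×174 = -36
Denominator: √[(15834 − 15129)(30372 − 30276)] = √[705 × 96] = 260.1538
r = -36 / 260.1538 ≈ -0.138

-0.138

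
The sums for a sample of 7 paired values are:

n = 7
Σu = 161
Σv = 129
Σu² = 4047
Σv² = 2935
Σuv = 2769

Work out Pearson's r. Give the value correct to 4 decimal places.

-0.4520

r = (nΣuv − ΣuΣv) / √[(nΣu² − (Σu)²)(nΣv² − (Σv)²)]
Numerator: 7×2769 − 161×129 = -1386
Denominator: √[(28329 − 25921)(20545 − 16641)] = √[2408 × 3904] = 3066.0776
r = -1386 / 3066.0776 ≈ -0.4520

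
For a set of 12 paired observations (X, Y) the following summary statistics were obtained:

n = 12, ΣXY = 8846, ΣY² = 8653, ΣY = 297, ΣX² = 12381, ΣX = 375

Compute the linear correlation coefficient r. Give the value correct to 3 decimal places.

r = (nΣXY − ΣXΣY) / √[(nΣX² − (ΣX)²)(nΣY² − (ΣY)²)]
Numerator: 12×8846 − 375×297 = -5223
Denominator: √[(148572 − 140625)(103836 − 88209)] = √[7947 × 15627] = 11143.9566
r = -5223 / 11143.9566 ≈ -0.469

-0.469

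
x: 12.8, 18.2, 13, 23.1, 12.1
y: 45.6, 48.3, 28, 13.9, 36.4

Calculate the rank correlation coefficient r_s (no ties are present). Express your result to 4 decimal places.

-0.3000

Rank x: 2, 4, 3, 5, 1
Rank y: 4, 5, 2, 1, 3
d = rank(x) − rank(y): -2, -1, 1, 4, -2; Σd² = 26
ρ = 1 − 6Σd² / [n(n²−1)] = 1 − 6×26 / (5×24) = 1 − 156/120 ≈ -0.3000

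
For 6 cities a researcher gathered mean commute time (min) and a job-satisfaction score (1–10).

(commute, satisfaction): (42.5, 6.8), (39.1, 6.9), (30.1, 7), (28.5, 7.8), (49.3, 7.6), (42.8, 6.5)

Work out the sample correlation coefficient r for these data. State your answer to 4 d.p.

-0.2333

n = 6, Σx = 232.3, Σy = 42.6, Σx² = 9315.65, Σy² = 303.7, Σxy = 1644.67
nΣxy − ΣxΣy = 9868.02 − 9895.98 = -27.96
nΣx² − (Σx)² = 55893.9 − 53963.29 = 1930.61; nΣy² − (Σy)² = 1822.2 − 1814.76 = 7.44
r = -27.96 / √(1930.61 × 7.44) = -27.96 / 119.8488 ≈ -0.2333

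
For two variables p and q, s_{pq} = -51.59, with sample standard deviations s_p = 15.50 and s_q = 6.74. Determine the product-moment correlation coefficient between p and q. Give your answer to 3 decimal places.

r = Cov(p,q) / (s_p · s_q) = -51.59 / (15.50 × 6.74)
  = -51.59 / 104.4700 ≈ -0.494

-0.494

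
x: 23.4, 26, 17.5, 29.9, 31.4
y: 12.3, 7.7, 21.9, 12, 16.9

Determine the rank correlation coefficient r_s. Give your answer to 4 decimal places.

Rank x: 2, 3, 1, 4, 5
Rank y: 3, 1, 5, 2, 4
d = rank(x) − rank(y): -1, 2, -4, 2, 1; Σd² = 26
ρ = 1 − 6Σd² / [n(n²−1)] = 1 − 6×26 / (5×24) = 1 − 156/120 ≈ -0.3000

-0.3000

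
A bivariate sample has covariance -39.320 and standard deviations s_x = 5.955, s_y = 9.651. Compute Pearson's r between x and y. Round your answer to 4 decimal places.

r = Cov(x,y) / (s_x · s_y) = -39.320 / (5.955 × 9.651)
  = -39.320 / 57.4717 ≈ -0.6842

-0.6842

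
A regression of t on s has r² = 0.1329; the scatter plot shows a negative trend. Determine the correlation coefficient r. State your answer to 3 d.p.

-0.365

|r| = √0.1329 = 0.365
The association is negative, so r = −0.365.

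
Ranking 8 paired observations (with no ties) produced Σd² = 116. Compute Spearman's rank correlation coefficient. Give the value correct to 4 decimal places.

-0.3810

ρ = 1 − 6Σd² / [n(n²−1)] = 1 − 6×116 / (8×63)
  = 1 − 696/504 = 1 − 1.38095 ≈ -0.3810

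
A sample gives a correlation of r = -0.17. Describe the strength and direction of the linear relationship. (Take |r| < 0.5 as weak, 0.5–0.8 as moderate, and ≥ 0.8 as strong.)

r = -0.17 < 0 so the relationship is negative.
|r| = 0.17, which falls in the weak range.

weak negative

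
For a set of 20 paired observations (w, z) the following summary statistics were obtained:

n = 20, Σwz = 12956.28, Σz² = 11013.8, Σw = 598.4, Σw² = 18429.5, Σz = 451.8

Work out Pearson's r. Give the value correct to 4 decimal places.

-0.8621

r = (nΣwz − ΣwΣz) / √[(nΣw² − (Σw)²)(nΣz² − (Σz)²)]
Numerator: 20×12956.28 − 598.4×451.8 = -11231.52
Denominator: √[(368590 − 358082.56)(220276 − 204123.24)] = √[10507.44 × 16152.76] = 13027.8224
r = -11231.52 / 13027.8224 ≈ -0.8621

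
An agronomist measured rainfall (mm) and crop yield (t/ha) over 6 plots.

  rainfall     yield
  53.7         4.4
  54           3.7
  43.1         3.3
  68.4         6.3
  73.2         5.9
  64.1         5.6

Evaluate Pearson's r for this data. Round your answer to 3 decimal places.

n = 6, Σx = 356.5, Σy = 29.2, Σx² = 21802.91, Σy² = 149.8, Σxy = 1800.07
nΣxy − ΣxΣy = 10800.42 − 10409.8 = 390.62
nΣx² − (Σx)² = 130817.46 − 127092.25 = 3725.21; nΣy² − (Σy)² = 898.8 − 852.64 = 46.16
r = 390.62 / √(3725.21 × 46.16) = 390.62 / 414.6754 ≈ 0.942

0.942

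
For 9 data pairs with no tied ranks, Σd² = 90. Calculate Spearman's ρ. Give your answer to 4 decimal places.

ρ = 1 − 6Σd² / [n(n²−1)] = 1 − 6×90 / (9×80)
  = 1 − 540/720 = 1 − 0.75000 ≈ 0.2500

0.2500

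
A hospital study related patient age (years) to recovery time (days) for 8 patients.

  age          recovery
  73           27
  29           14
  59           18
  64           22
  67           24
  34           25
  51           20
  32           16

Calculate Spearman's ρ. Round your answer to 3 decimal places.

Rank age: 8, 1, 5, 6, 7, 3, 4, 2
Rank recovery: 8, 1, 3, 5, 6, 7, 4, 2
d = rank(age) − rank(recovery): 0, 0, 2, 1, 1, -4, 0, 0; Σd² = 22
ρ = 1 − 6Σd² / [n(n²−1)] = 1 − 6×22 / (8×63) = 1 − 132/504 ≈ 0.738

0.738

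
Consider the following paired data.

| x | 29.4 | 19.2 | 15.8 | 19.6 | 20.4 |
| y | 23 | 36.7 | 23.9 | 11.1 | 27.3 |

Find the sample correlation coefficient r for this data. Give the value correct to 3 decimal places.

n = 5, Σx = 104.4, Σy = 122, Σx² = 2282.96, Σy² = 3315.6, Σxy = 2532.94
nΣxy − ΣxΣy = 12664.7 − 12736.8 = -72.1
nΣx² − (Σx)² = 11414.8 − 10899.36 = 515.44; nΣy² − (Σy)² = 16578 − 14884 = 1694
r = -72.1 / √(515.44 × 1694) = -72.1 / 934.4278 ≈ -0.077

-0.077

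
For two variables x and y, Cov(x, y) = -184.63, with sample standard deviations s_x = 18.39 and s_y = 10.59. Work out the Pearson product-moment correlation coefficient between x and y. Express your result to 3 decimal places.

-0.948

r = Cov(x,y) / (s_x · s_y) = -184.63 / (18.39 × 10.59)
  = -184.63 / 194.7501 ≈ -0.948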